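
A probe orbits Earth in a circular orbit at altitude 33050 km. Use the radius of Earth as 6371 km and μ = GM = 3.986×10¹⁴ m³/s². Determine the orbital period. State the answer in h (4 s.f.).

r = 6371 + 33050 = 39421 km = 3.9421×10⁷ m.
Kepler's third law: T = 2π√(r³/μ) = 2π√((3.942×10⁷)³ / 3.986×10¹⁴).
r³/μ = 1.537×10⁸ s², so T = 2π × 1.240×10⁴ = 7.789×10⁴ s.
Converting: 7.789×10⁴ s ÷ 3600 = 21.64 h.

T ≈ 21.64 h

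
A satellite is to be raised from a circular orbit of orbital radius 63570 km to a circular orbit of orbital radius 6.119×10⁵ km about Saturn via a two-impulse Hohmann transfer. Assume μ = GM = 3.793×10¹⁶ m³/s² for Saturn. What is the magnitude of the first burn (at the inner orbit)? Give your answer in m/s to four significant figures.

Δv ≈ 8452 m/s

r₁ = 63570 km = 6.357×10⁷ m.
r₂ = 6.119×10⁵ km = 6.119×10⁸ m.
Transfer ellipse a_t = (r₁ + r₂)/2 = 3.377×10⁸ m.
At r₁: circular v_c1 = √(μ/r₁) = 24430 m/s; transfer-perikrone v_p = √[μ(2/r₁ − 1/a_t)] = 32880 m/s.
Δv₁ = v_p − v_c1 = 8452 m/s.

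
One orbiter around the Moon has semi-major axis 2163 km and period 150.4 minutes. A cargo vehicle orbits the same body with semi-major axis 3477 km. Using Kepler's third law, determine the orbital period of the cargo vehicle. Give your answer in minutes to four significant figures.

T₂ ≈ 306.5 minutes

Kepler's third law: T² ∝ a³, so T₂ = T₁ (a₂/a₁)^(3/2).
a₂/a₁ = 1.607, (a₂/a₁)^(3/2) = 2.038.
T₂ = 150.4 × 2.038 = 306.5 minutes.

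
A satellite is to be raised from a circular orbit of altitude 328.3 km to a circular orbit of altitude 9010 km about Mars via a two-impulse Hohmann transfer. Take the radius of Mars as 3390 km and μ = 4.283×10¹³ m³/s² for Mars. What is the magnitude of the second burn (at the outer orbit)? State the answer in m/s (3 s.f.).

r₁ = 3390 + 328.3 = 3718.3 km = 3.7183×10⁶ m.
r₂ = 3390 + 9010 = 12400 km = 1.2400×10⁷ m.
Transfer ellipse a_t = (r₁ + r₂)/2 = 8.059×10⁶ m.
At r₁: circular v_c1 = √(μ/r₁) = 3394 m/s; transfer-periapsis v_p = √[μ(2/r₁ − 1/a_t)] = 4210 m/s.
At r₂: circular v_c2 = √(μ/r₂) = 1859 m/s; transfer-apoapsis v_a = √[μ(2/r₂ − 1/a_t)] = 1262 m/s.
Δv₂ = v_c2 − v_a = 596.1 m/s.

Δv ≈ 596 m/s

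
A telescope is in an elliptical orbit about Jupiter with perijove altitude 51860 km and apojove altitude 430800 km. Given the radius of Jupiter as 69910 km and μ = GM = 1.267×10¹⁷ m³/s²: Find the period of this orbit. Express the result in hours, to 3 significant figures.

T ≈ 26.9 hours

r_p = 69910 + 51860 = 121770 km = 1.2177×10⁸ m.
r_a = 69910 + 430800 = 500710 km = 5.0071×10⁸ m.
Semi-major axis a = (r_p + r_a)/2 = (1.2177×10⁵ + 5.0071×10⁵)/2 = 3.1124×10⁵ km = 3.112×10⁸ m.
By Kepler's third law T = 2π√(a³/μ) = 2π × 1.543×10⁴ = 9.692×10⁴ s.
= 26.92 hours.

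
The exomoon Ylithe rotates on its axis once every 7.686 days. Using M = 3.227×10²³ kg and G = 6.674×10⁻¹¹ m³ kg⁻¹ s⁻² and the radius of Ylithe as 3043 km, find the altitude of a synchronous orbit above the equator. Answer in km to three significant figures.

h_sync ≈ 59200 km

μ = GM = 6.674×10⁻¹¹ × 3.227×10²³ = 2.154×10¹³ m³/s².
T = 7.686 days = 6.641×10⁵ s.
A synchronous orbit has period T, so by Kepler's third law a = (μT²/4π²)^(1/3).
μT²/4π² = 2.154×10¹³ × (6.641×10⁵)² / 39.48 = 2.406×10²³ m³.
a = 6.219×10⁷ m = 62194 km.
Altitude h = a − R = 62194 − 3043 = 59151 km.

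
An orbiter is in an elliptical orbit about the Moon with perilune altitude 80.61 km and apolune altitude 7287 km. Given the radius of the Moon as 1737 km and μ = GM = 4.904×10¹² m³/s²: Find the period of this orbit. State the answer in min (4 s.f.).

r_p = 1737 + 80.61 = 1817.6 km = 1.8176×10⁶ m.
r_a = 1737 + 7287 = 9024.0 km = 9.0240×10⁶ m.
Semi-major axis a = (r_p + r_a)/2 = (1817.6 + 9024.0)/2 = 5420.8 km = 5.421×10⁶ m.
By Kepler's third law T = 2π√(a³/μ) = 2π × 5.699×10³ = 3.581×10⁴ s.
= 596.8 min.

T ≈ 596.8 min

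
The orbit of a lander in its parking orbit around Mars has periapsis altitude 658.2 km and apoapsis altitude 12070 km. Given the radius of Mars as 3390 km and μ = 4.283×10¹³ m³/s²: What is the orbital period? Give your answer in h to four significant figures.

r_p = 3390 + 658.2 = 4048.2 km = 4.0482×10⁶ m.
r_a = 3390 + 12070 = 15460 km = 1.5460×10⁷ m.
Semi-major axis a = (r_p + r_a)/2 = (4048.2 + 15460)/2 = 9754.1 km = 9.754×10⁶ m.
By Kepler's third law T = 2π√(a³/μ) = 2π × 4.655×10³ = 2.925×10⁴ s.
= 8.124 h.

T ≈ 8.124 h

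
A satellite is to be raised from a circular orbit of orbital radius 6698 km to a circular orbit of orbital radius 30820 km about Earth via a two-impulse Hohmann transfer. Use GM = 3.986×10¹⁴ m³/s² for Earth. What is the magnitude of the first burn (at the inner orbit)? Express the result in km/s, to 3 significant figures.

Δv ≈ 2.17 km/s

r₁ = 6698 km = 6.698×10⁶ m.
r₂ = 30820 km = 3.082×10⁷ m.
Transfer ellipse a_t = (r₁ + r₂)/2 = 1.876×10⁷ m.
At r₁: circular v_c1 = √(μ/r₁) = 7714 m/s; transfer-perigee v_p = √[μ(2/r₁ − 1/a_t)] = 9888 m/s.
Δv₁ = v_p − v_c1 = 2174 m/s.
= 2.174 km/s.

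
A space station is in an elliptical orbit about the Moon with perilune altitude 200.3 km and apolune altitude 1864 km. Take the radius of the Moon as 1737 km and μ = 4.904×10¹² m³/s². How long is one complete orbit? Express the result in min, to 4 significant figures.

r_p = 1737 + 200.3 = 1937.3 km = 1.9373×10⁶ m.
r_a = 1737 + 1864 = 3601.0 km = 3.6010×10⁶ m.
Semi-major axis a = (r_p + r_a)/2 = (1937.3 + 3601.0)/2 = 2769.2 km = 2.769×10⁶ m.
By Kepler's third law T = 2π√(a³/μ) = 2π × 2.081×10³ = 1.307×10⁴ s.
= 217.9 min.

T ≈ 217.9 min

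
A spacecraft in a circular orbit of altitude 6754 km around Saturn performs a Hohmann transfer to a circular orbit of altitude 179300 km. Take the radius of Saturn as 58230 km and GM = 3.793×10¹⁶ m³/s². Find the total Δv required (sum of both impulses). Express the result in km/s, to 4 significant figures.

Δv_total ≈ 10.47 km/s

r₁ = 58230 + 6754 = 64984 km = 6.4984×10⁷ m.
r₂ = 58230 + 179300 = 237530 km = 2.3753×10⁸ m.
Transfer ellipse a_t = (r₁ + r₂)/2 = 1.513×10⁸ m.
At r₁: circular v_c1 = √(μ/r₁) = 24160 m/s; transfer-perikrone v_p = √[μ(2/r₁ − 1/a_t)] = 30280 m/s.
Δv₁ = v_p − v_c1 = 6116 m/s.
At r₂: circular v_c2 = √(μ/r₂) = 12640 m/s; transfer-apokrone v_a = √[μ(2/r₂ − 1/a_t)] = 8283 m/s.
Δv₂ = v_c2 − v_a = 4354 m/s.
Total Δv = Δv₁ + Δv₂ = 10470 m/s = 10.47 km/s.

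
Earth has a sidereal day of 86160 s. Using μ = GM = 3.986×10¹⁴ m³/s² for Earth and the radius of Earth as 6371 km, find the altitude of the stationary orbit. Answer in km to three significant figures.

A synchronous orbit has period T, so by Kepler's third law a = (μT²/4π²)^(1/3).
μT²/4π² = 3.986×10¹⁴ × (8.616×10⁴)² / 39.48 = 7.495×10²² m³.
a = 4.216×10⁷ m = 42163 km.
Altitude h = a − R = 42163 − 6371 = 35792 km.

h_sync ≈ 35800 km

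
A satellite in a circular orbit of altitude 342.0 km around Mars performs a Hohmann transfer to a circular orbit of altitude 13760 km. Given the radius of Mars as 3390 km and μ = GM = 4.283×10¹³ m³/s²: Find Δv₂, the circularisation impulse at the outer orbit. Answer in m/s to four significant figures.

r₁ = 3390 + 342.0 = 3732.0 km = 3.7320×10⁶ m.
r₂ = 3390 + 13760 = 17150 km = 1.7150×10⁷ m.
Transfer ellipse a_t = (r₁ + r₂)/2 = 1.044×10⁷ m.
At r₁: circular v_c1 = √(μ/r₁) = 3388 m/s; transfer-periapsis v_p = √[μ(2/r₁ − 1/a_t)] = 4342 m/s.
At r₂: circular v_c2 = √(μ/r₂) = 1580 m/s; transfer-apoapsis v_a = √[μ(2/r₂ − 1/a_t)] = 944.8 m/s.
Δv₂ = v_c2 − v_a = 635.5 m/s.

Δv ≈ 635.5 m/s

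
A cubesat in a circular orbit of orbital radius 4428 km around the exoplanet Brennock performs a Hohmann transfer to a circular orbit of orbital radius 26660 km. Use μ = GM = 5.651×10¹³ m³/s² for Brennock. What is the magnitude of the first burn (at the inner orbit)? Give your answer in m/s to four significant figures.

Δv ≈ 1106 m/s

r₁ = 4428 km = 4.428×10⁶ m.
r₂ = 26660 km = 2.666×10⁷ m.
Transfer ellipse a_t = (r₁ + r₂)/2 = 1.554×10⁷ m.
At r₁: circular v_c1 = √(μ/r₁) = 3572 m/s; transfer-periapsis v_p = √[μ(2/r₁ − 1/a_t)] = 4679 m/s.
Δv₁ = v_p − v_c1 = 1106 m/s.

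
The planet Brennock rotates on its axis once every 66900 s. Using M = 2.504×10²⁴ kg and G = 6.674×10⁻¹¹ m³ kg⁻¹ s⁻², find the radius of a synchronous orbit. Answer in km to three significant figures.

μ = GM = 6.674×10⁻¹¹ × 2.504×10²⁴ = 1.671×10¹⁴ m³/s².
A synchronous orbit has period T, so by Kepler's third law a = (μT²/4π²)^(1/3).
μT²/4π² = 1.671×10¹⁴ × (6.690×10⁴)² / 39.48 = 1.895×10²² m³.
a = 2.666×10⁷ m = 26659 km.

r_sync ≈ 26700 km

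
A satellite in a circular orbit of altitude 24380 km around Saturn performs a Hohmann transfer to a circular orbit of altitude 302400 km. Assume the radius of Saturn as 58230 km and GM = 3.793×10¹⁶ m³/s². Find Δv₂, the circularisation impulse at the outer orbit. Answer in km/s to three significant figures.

r₁ = 58230 + 24380 = 82610 km = 8.2610×10⁷ m.
r₂ = 58230 + 302400 = 360630 km = 3.6063×10⁸ m.
Transfer ellipse a_t = (r₁ + r₂)/2 = 2.216×10⁸ m.
At r₁: circular v_c1 = √(μ/r₁) = 21430 m/s; transfer-perikrone v_p = √[μ(2/r₁ − 1/a_t)] = 27330 m/s.
At r₂: circular v_c2 = √(μ/r₂) = 10260 m/s; transfer-apokrone v_a = √[μ(2/r₂ − 1/a_t)] = 6261 m/s.
Δv₂ = v_c2 − v_a = 3994 m/s.
= 3.994 km/s.

Δv ≈ 3.99 km/s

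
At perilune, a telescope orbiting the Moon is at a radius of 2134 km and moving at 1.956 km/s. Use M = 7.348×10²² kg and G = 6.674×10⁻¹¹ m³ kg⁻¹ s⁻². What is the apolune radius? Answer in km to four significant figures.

apolune radius ≈ 10600 km

μ = GM = 6.674×10⁻¹¹ × 7.348×10²² = 4.904×10¹² m³/s².
r_p = 2.134×10⁶ m.
Specific energy ε = v²/2 − μ/r = -3.851×10⁵ J/kg, so a = −μ/(2ε) = 6.367×10⁶ m.
The apsides satisfy r_p + r_a = 2a, so the apolune radius is 2a − r_p = 1.060×10⁷ m = 10601 km.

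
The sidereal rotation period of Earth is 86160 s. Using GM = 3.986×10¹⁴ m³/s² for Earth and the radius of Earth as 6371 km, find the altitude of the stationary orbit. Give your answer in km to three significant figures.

h_sync ≈ 35800 km

A synchronous orbit has period T, so by Kepler's third law a = (μT²/4π²)^(1/3).
μT²/4π² = 3.986×10¹⁴ × (8.616×10⁴)² / 39.48 = 7.495×10²² m³.
a = 4.216×10⁷ m = 42163 km.
Altitude h = a − R = 42163 − 6371 = 35792 km.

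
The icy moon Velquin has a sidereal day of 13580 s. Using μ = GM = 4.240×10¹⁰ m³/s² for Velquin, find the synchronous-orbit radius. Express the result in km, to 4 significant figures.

A synchronous orbit has period T, so by Kepler's third law a = (μT²/4π²)^(1/3).
μT²/4π² = 4.240×10¹⁰ × (1.358×10⁴)² / 39.48 = 1.981×10¹⁷ m³.
a = 5.829×10⁵ m = 582.91 km.

r_sync ≈ 582.9 km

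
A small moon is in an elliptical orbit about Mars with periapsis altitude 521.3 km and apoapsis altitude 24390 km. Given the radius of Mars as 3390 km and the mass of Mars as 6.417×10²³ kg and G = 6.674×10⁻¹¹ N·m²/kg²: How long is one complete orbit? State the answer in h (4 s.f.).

T ≈ 16.82 h

μ = GM = 6.674×10⁻¹¹ × 6.417×10²³ = 4.283×10¹³ m³/s².
r_p = 3390 + 521.3 = 3911.3 km = 3.9113×10⁶ m.
r_a = 3390 + 24390 = 27780 km = 2.7780×10⁷ m.
Semi-major axis a = (r_p + r_a)/2 = (3911.3 + 27780)/2 = 15846 km = 1.585×10⁷ m.
By Kepler's third law T = 2π√(a³/μ) = 2π × 9.638×10³ = 6.056×10⁴ s.
= 16.82 h.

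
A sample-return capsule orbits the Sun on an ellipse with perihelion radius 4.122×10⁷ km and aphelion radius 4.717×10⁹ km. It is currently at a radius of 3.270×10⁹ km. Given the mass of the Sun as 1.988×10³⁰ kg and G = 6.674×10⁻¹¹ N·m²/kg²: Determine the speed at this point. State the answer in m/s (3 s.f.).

v ≈ 5040 m/s

μ = GM = 6.674×10⁻¹¹ × 1.988×10³⁰ = 1.327×10²⁰ m³/s².
Semi-major axis a = (r_p + r_a)/2 = 2.3791×10⁹ km = 2.379×10¹² m.
Vis-viva: v² = μ(2/r − 1/a) = 1.327×10²⁰ × (6.116×10⁻¹³ − 4.203×10⁻¹³) = 2.538×10⁷ m²/s².
v = 5038 m/s.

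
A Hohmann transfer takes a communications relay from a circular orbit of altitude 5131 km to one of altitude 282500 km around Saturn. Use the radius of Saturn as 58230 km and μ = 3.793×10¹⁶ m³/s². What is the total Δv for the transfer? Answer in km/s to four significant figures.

Δv_total ≈ 11.95 km/s

r₁ = 58230 + 5131 = 63361 km = 6.3361×10⁷ m.
r₂ = 58230 + 282500 = 340730 km = 3.4073×10⁸ m.
Transfer ellipse a_t = (r₁ + r₂)/2 = 2.020×10⁸ m.
At r₁: circular v_c1 = √(μ/r₁) = 24470 m/s; transfer-perikrone v_p = √[μ(2/r₁ − 1/a_t)] = 31770 m/s.
Δv₁ = v_p − v_c1 = 7306 m/s.
At r₂: circular v_c2 = √(μ/r₂) = 10550 m/s; transfer-apokrone v_a = √[μ(2/r₂ − 1/a_t)] = 5908 m/s.
Δv₂ = v_c2 − v_a = 4642 m/s.
Total Δv = Δv₁ + Δv₂ = 11950 m/s = 11.95 km/s.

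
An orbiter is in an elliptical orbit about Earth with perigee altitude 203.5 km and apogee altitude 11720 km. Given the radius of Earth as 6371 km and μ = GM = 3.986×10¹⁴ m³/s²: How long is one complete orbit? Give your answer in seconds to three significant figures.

r_p = 6371 + 203.5 = 6574.5 km = 6.5745×10⁶ m.
r_a = 6371 + 11720 = 18091 km = 1.8091×10⁷ m.
Semi-major axis a = (r_p + r_a)/2 = (6574.5 + 18091)/2 = 12333 km = 1.233×10⁷ m.
By Kepler's third law T = 2π√(a³/μ) = 2π × 2.169×10³ = 1.363×10⁴ s.

T ≈ 13600 seconds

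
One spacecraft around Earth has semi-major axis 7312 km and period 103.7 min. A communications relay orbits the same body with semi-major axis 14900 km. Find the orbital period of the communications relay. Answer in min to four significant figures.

T₂ ≈ 301.7 min

Kepler's third law: T² ∝ a³, so T₂ = T₁ (a₂/a₁)^(3/2).
a₂/a₁ = 2.038, (a₂/a₁)^(3/2) = 2.909.
T₂ = 103.7 × 2.909 = 301.7 min.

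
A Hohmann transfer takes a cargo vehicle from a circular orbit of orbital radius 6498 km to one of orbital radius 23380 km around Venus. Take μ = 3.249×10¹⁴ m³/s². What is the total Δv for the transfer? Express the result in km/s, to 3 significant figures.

Δv_total ≈ 3.04 km/s

r₁ = 6498 km = 6.498×10⁶ m.
r₂ = 23380 km = 2.338×10⁷ m.
Transfer ellipse a_t = (r₁ + r₂)/2 = 1.494×10⁷ m.
At r₁: circular v_c1 = √(μ/r₁) = 7071 m/s; transfer-periapsis v_p = √[μ(2/r₁ − 1/a_t)] = 8846 m/s.
Δv₁ = v_p − v_c1 = 1775 m/s.
At r₂: circular v_c2 = √(μ/r₂) = 3728 m/s; transfer-apoapsis v_a = √[μ(2/r₂ − 1/a_t)] = 2459 m/s.
Δv₂ = v_c2 − v_a = 1269 m/s.
Total Δv = Δv₁ + Δv₂ = 3044 m/s = 3.044 km/s.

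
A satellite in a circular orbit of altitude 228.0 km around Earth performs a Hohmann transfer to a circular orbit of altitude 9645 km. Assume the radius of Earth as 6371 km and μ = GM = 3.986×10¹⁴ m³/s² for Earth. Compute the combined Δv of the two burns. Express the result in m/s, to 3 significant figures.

Δv_total ≈ 2660 m/s

r₁ = 6371 + 228.0 = 6599.0 km = 6.5990×10⁶ m.
r₂ = 6371 + 9645 = 16016 km = 1.6016×10⁷ m.
Transfer ellipse a_t = (r₁ + r₂)/2 = 1.131×10⁷ m.
At r₁: circular v_c1 = √(μ/r₁) = 7772 m/s; transfer-perigee v_p = √[μ(2/r₁ − 1/a_t)] = 9250 m/s.
Δv₁ = v_p − v_c1 = 1478 m/s.
At r₂: circular v_c2 = √(μ/r₂) = 4989 m/s; transfer-apogee v_a = √[μ(2/r₂ − 1/a_t)] = 3811 m/s.
Δv₂ = v_c2 − v_a = 1178 m/s.
Total Δv = Δv₁ + Δv₂ = 2655 m/s.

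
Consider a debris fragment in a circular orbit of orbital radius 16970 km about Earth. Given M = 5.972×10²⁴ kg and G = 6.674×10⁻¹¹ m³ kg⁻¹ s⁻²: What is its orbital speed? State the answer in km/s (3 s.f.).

μ = GM = 6.674×10⁻¹¹ × 5.972×10²⁴ = 3.986×10¹⁴ m³/s².
r = 16970 km = 1.697×10⁷ m.
For a circular orbit v = √(μ/r) = √(3.986×10¹⁴ / 1.697×10⁷) = √(2.349×10⁷) = 4846 m/s.
That is 4.846 km/s.

v ≈ 4.85 km/s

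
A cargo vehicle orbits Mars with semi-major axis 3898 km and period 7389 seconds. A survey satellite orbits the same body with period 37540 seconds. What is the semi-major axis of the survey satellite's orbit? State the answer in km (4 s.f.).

Kepler's third law: a³ ∝ T², so a₂ = a₁ (T₂/T₁)^(2/3).
T₂/T₁ = 5.081, (T₂/T₁)^(2/3) = 2.955.
a₂ = 3898 × 2.955 = 11520 km.

a₂ ≈ 11520 km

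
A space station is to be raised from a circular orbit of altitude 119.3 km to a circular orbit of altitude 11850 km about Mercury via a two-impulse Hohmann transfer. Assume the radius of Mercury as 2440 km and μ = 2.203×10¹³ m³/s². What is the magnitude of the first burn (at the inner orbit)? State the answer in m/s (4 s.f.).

r₁ = 2440 + 119.3 = 2559.3 km = 2.5593×10⁶ m.
r₂ = 2440 + 11850 = 14290 km = 1.4290×10⁷ m.
Transfer ellipse a_t = (r₁ + r₂)/2 = 8.425×10⁶ m.
At r₁: circular v_c1 = √(μ/r₁) = 2934 m/s; transfer-periherm v_p = √[μ(2/r₁ − 1/a_t)] = 3821 m/s.
Δv₁ = v_p − v_c1 = 887.2 m/s.

Δv ≈ 887.2 m/s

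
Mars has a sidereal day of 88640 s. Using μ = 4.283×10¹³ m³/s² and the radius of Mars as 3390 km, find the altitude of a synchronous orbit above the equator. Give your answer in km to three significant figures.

h_sync ≈ 17000 km

A synchronous orbit has period T, so by Kepler's third law a = (μT²/4π²)^(1/3).
μT²/4π² = 4.283×10¹³ × (8.864×10⁴)² / 39.48 = 8.524×10²¹ m³.
a = 2.043×10⁷ m = 20428 km.
Altitude h = a − R = 20428 − 3390 = 17038 km.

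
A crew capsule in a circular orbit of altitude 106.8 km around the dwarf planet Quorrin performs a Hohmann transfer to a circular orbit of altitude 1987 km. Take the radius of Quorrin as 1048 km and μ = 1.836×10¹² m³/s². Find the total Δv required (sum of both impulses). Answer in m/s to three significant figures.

Δv_total ≈ 457 m/s

r₁ = 1048 + 106.8 = 1154.8 km = 1.1548×10⁶ m.
r₂ = 1048 + 1987 = 3035.0 km = 3.0350×10⁶ m.
Transfer ellipse a_t = (r₁ + r₂)/2 = 2.095×10⁶ m.
At r₁: circular v_c1 = √(μ/r₁) = 1261 m/s; transfer-periapsis v_p = √[μ(2/r₁ − 1/a_t)] = 1518 m/s.
Δv₁ = v_p − v_c1 = 256.8 m/s.
At r₂: circular v_c2 = √(μ/r₂) = 777.8 m/s; transfer-apoapsis v_a = √[μ(2/r₂ − 1/a_t)] = 577.5 m/s.
Δv₂ = v_c2 − v_a = 200.3 m/s.
Total Δv = Δv₁ + Δv₂ = 457.1 m/s.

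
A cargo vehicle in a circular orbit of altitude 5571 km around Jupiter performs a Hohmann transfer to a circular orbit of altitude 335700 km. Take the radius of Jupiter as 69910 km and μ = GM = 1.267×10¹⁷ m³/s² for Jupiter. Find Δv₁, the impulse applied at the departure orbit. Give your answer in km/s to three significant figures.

Δv ≈ 12.2 km/s

r₁ = 69910 + 5571 = 75481 km = 7.5481×10⁷ m.
r₂ = 69910 + 335700 = 405610 km = 4.0561×10⁸ m.
Transfer ellipse a_t = (r₁ + r₂)/2 = 2.405×10⁸ m.
At r₁: circular v_c1 = √(μ/r₁) = 40970 m/s; transfer-perijove v_p = √[μ(2/r₁ − 1/a_t)] = 53200 m/s.
Δv₁ = v_p − v_c1 = 12230 m/s.
= 12.23 km/s.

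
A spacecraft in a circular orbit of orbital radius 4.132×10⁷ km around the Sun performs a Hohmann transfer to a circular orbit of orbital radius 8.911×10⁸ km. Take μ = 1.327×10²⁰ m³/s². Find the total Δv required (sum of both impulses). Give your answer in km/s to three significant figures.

Δv_total ≈ 30.2 km/s

r₁ = 4.132×10⁷ km = 4.132×10¹⁰ m.
r₂ = 8.911×10⁸ km = 8.911×10¹¹ m.
Transfer ellipse a_t = (r₁ + r₂)/2 = 4.662×10¹¹ m.
At r₁: circular v_c1 = √(μ/r₁) = 56670 m/s; transfer-perihelion v_p = √[μ(2/r₁ − 1/a_t)] = 78350 m/s.
Δv₁ = v_p − v_c1 = 21680 m/s.
At r₂: circular v_c2 = √(μ/r₂) = 12200 m/s; transfer-aphelion v_a = √[μ(2/r₂ − 1/a_t)] = 3633 m/s.
Δv₂ = v_c2 − v_a = 8570 m/s.
Total Δv = Δv₁ + Δv₂ = 30250 m/s = 30.25 km/s.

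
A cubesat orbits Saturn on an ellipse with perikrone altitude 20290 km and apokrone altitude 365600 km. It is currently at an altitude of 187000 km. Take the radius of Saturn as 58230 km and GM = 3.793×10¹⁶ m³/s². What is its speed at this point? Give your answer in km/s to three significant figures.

v ≈ 12.6 km/s

r_p = 58230 + 20290 = 78520 km = 7.8520×10⁷ m.
r_a = 58230 + 365600 = 423830 km = 4.2383×10⁸ m.
r = 58230 + 187000 = 2.4523×10⁵ km = 2.452×10⁸ m.
Semi-major axis a = (r_p + r_a)/2 = 2.5118×10⁵ km = 2.512×10⁸ m.
Vis-viva: v² = μ(2/r − 1/a) = 3.793×10¹⁶ × (8.156×10⁻⁹ − 3.981×10⁻⁹) = 1.583×10⁸ m²/s².
v = 12580 m/s = 12.58 km/s.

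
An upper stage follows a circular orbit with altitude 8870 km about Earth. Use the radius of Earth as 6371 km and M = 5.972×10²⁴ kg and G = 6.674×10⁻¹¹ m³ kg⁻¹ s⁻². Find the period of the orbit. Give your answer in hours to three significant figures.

T ≈ 5.20 hours

μ = GM = 6.674×10⁻¹¹ × 5.972×10²⁴ = 3.986×10¹⁴ m³/s².
r = 6371 + 8870 = 15241 km = 1.5241×10⁷ m.
Kepler's third law: T = 2π√(r³/μ) = 2π√((1.524×10⁷)³ / 3.986×10¹⁴).
r³/μ = 8.882×10⁶ s², so T = 2π × 2.980×10³ = 1.873×10⁴ s.
Converting: 1.873×10⁴ s ÷ 3600 = 5.202 hours.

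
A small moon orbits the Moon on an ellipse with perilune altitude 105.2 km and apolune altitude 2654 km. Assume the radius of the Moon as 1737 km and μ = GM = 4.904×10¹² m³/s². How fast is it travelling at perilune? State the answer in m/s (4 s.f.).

r_p = 1737 + 105.2 = 1842.2 km = 1.8422×10⁶ m.
r_a = 1737 + 2654 = 4391.0 km = 4.3910×10⁶ m.
Semi-major axis a = (r_p + r_a)/2 = 3116.6 km = 3.117×10⁶ m.
Vis-viva: v² = μ(2/r − 1/a) = 4.904×10¹² × (1.086×10⁻⁶ − 3.209×10⁻⁷) = 3.751×10⁶ m²/s².
v = 1937 m/s.

v ≈ 1937 m/s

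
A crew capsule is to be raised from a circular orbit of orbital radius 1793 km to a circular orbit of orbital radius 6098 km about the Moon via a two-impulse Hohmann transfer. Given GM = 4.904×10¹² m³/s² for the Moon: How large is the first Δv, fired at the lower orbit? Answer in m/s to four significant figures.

r₁ = 1793 km = 1.793×10⁶ m.
r₂ = 6098 km = 6.098×10⁶ m.
Transfer ellipse a_t = (r₁ + r₂)/2 = 3.946×10⁶ m.
At r₁: circular v_c1 = √(μ/r₁) = 1654 m/s; transfer-perilune v_p = √[μ(2/r₁ − 1/a_t)] = 2056 m/s.
Δv₁ = v_p − v_c1 = 402.2 m/s.

Δv ≈ 402.2 m/s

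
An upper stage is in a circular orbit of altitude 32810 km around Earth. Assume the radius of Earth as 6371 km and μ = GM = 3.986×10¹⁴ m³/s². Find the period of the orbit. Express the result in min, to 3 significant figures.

T ≈ 1290 min

r = 6371 + 32810 = 39181 km = 3.9181×10⁷ m.
Kepler's third law: T = 2π√(r³/μ) = 2π√((3.918×10⁷)³ / 3.986×10¹⁴).
r³/μ = 1.509×10⁸ s², so T = 2π × 1.228×10⁴ = 7.718×10⁴ s.
Converting: 7.718×10⁴ s ÷ 60.00 = 1286 min.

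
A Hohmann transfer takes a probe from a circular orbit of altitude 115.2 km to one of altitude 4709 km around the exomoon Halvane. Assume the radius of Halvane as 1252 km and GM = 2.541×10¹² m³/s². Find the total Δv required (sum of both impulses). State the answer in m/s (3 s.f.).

r₁ = 1252 + 115.2 = 1367.2 km = 1.3672×10⁶ m.
r₂ = 1252 + 4709 = 5961.0 km = 5.9610×10⁶ m.
Transfer ellipse a_t = (r₁ + r₂)/2 = 3.664×10⁶ m.
At r₁: circular v_c1 = √(μ/r₁) = 1363 m/s; transfer-periapsis v_p = √[μ(2/r₁ − 1/a_t)] = 1739 m/s.
Δv₁ = v_p − v_c1 = 375.6 m/s.
At r₂: circular v_c2 = √(μ/r₂) = 652.9 m/s; transfer-apoapsis v_a = √[μ(2/r₂ − 1/a_t)] = 398.8 m/s.
Δv₂ = v_c2 − v_a = 254.1 m/s.
Total Δv = Δv₁ + Δv₂ = 629.6 m/s.

Δv_total ≈ 630 m/s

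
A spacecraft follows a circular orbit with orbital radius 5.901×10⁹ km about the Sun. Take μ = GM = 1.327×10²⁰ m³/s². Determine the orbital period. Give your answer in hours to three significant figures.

r = 5.901×10⁹ km = 5.901×10¹² m.
Kepler's third law: T = 2π√(r³/μ) = 2π√((5.901×10¹²)³ / 1.327×10²⁰).
r³/μ = 1.548×10¹⁸ s², so T = 2π × 1.244×10⁹ = 7.819×10⁹ s.
Converting: 7.819×10⁹ s ÷ 3600 = 2.172×10⁶ hours.

T ≈ 2170000 hours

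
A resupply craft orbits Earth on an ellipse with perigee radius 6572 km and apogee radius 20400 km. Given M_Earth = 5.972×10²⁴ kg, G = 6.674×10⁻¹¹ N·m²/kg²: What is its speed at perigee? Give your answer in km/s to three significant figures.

v ≈ 9.58 km/s

μ = GM = 6.674×10⁻¹¹ × 5.972×10²⁴ = 3.986×10¹⁴ m³/s².
Semi-major axis a = (r_p + r_a)/2 = 13486 km = 1.349×10⁷ m.
Vis-viva: v² = μ(2/r − 1/a) = 3.986×10¹⁴ × (3.043×10⁻⁷ − 7.415×10⁻⁸) = 9.174×10⁷ m²/s².
v = 9578 m/s = 9.578 km/s.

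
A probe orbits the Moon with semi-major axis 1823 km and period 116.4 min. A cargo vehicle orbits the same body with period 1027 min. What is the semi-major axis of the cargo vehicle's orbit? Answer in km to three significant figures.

Kepler's third law: a³ ∝ T², so a₂ = a₁ (T₂/T₁)^(2/3).
T₂/T₁ = 8.823, (T₂/T₁)^(2/3) = 4.270.
a₂ = 1823 × 4.270 = 7784 km.

a₂ ≈ 7780 km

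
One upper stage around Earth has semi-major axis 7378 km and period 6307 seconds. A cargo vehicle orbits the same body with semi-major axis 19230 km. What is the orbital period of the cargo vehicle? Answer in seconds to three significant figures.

Kepler's third law: T² ∝ a³, so T₂ = T₁ (a₂/a₁)^(3/2).
a₂/a₁ = 2.606, (a₂/a₁)^(3/2) = 4.208.
T₂ = 6307 × 4.208 = 26540 seconds.

T₂ ≈ 26500 seconds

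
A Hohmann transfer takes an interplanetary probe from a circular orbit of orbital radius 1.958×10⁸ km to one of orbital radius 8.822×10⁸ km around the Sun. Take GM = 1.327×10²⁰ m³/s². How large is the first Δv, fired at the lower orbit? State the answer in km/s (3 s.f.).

Δv ≈ 7.27 km/s

r₁ = 1.958×10⁸ km = 1.958×10¹¹ m.
r₂ = 8.822×10⁸ km = 8.822×10¹¹ m.
Transfer ellipse a_t = (r₁ + r₂)/2 = 5.390×10¹¹ m.
At r₁: circular v_c1 = √(μ/r₁) = 26030 m/s; transfer-perihelion v_p = √[μ(2/r₁ − 1/a_t)] = 33310 m/s.
Δv₁ = v_p − v_c1 = 7272 m/s.
= 7.272 km/s.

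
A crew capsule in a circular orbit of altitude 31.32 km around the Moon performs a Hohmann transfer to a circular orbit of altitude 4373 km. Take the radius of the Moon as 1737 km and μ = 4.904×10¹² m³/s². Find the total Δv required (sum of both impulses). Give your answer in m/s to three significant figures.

r₁ = 1737 + 31.32 = 1768.3 km = 1.7683×10⁶ m.
r₂ = 1737 + 4373 = 6110.0 km = 6.1100×10⁶ m.
Transfer ellipse a_t = (r₁ + r₂)/2 = 3.939×10⁶ m.
At r₁: circular v_c1 = √(μ/r₁) = 1665 m/s; transfer-perilune v_p = √[μ(2/r₁ − 1/a_t)] = 2074 m/s.
Δv₁ = v_p − v_c1 = 408.7 m/s.
At r₂: circular v_c2 = √(μ/r₂) = 895.9 m/s; transfer-apolune v_a = √[μ(2/r₂ − 1/a_t)] = 600.3 m/s.
Δv₂ = v_c2 − v_a = 295.6 m/s.
Total Δv = Δv₁ + Δv₂ = 704.4 m/s.

Δv_total ≈ 704 m/s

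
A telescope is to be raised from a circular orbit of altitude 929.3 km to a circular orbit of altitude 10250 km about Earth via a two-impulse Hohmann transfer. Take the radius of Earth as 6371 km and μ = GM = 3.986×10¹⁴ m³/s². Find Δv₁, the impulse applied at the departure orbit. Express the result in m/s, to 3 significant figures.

Δv ≈ 1320 m/s

r₁ = 6371 + 929.3 = 7300.3 km = 7.3003×10⁶ m.
r₂ = 6371 + 10250 = 16621 km = 1.6621×10⁷ m.
Transfer ellipse a_t = (r₁ + r₂)/2 = 1.196×10⁷ m.
At r₁: circular v_c1 = √(μ/r₁) = 7389 m/s; transfer-perigee v_p = √[μ(2/r₁ − 1/a_t)] = 8711 m/s.
Δv₁ = v_p − v_c1 = 1321 m/s.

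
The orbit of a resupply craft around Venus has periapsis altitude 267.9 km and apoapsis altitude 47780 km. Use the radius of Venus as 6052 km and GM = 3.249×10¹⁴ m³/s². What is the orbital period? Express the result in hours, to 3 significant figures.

r_p = 6052 + 267.9 = 6319.9 km = 6.3199×10⁶ m.
r_a = 6052 + 47780 = 53832 km = 5.3832×10⁷ m.
Semi-major axis a = (r_p + r_a)/2 = (6319.9 + 53832)/2 = 30076 km = 3.008×10⁷ m.
By Kepler's third law T = 2π√(a³/μ) = 2π × 9.151×10³ = 5.750×10⁴ s.
= 15.97 hours.

T ≈ 16.0 hours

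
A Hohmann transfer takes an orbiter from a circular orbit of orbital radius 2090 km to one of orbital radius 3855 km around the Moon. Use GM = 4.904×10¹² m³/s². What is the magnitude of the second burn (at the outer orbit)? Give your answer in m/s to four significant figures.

Δv ≈ 182.1 m/s

r₁ = 2090 km = 2.090×10⁶ m.
r₂ = 3855 km = 3.855×10⁶ m.
Transfer ellipse a_t = (r₁ + r₂)/2 = 2.972×10⁶ m.
At r₁: circular v_c1 = √(μ/r₁) = 1532 m/s; transfer-perilune v_p = √[μ(2/r₁ − 1/a_t)] = 1744 m/s.
At r₂: circular v_c2 = √(μ/r₂) = 1128 m/s; transfer-apolune v_a = √[μ(2/r₂ − 1/a_t)] = 945.7 m/s.
Δv₂ = v_c2 − v_a = 182.1 m/s.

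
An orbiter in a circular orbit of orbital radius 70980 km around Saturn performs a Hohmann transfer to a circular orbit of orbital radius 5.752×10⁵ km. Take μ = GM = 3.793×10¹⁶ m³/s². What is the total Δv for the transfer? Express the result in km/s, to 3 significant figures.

r₁ = 70980 km = 7.098×10⁷ m.
r₂ = 5.752×10⁵ km = 5.752×10⁸ m.
Transfer ellipse a_t = (r₁ + r₂)/2 = 3.231×10⁸ m.
At r₁: circular v_c1 = √(μ/r₁) = 23120 m/s; transfer-perikrone v_p = √[μ(2/r₁ − 1/a_t)] = 30840 m/s.
Δv₁ = v_p − v_c1 = 7727 m/s.
At r₂: circular v_c2 = √(μ/r₂) = 8120 m/s; transfer-apokrone v_a = √[μ(2/r₂ − 1/a_t)] = 3806 m/s.
Δv₂ = v_c2 − v_a = 4314 m/s.
Total Δv = Δv₁ + Δv₂ = 12040 m/s = 12.04 km/s.

Δv_total ≈ 12.0 km/s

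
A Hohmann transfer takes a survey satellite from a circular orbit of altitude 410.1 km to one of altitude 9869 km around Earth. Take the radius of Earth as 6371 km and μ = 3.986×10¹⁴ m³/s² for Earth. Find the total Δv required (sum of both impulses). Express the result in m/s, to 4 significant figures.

Δv_total ≈ 2592 m/s

r₁ = 6371 + 410.1 = 6781.1 km = 6.7811×10⁶ m.
r₂ = 6371 + 9869 = 16240 km = 1.6240×10⁷ m.
Transfer ellipse a_t = (r₁ + r₂)/2 = 1.151×10⁷ m.
At r₁: circular v_c1 = √(μ/r₁) = 7667 m/s; transfer-perigee v_p = √[μ(2/r₁ − 1/a_t)] = 9107 m/s.
Δv₁ = v_p − v_c1 = 1440 m/s.
At r₂: circular v_c2 = √(μ/r₂) = 4954 m/s; transfer-apogee v_a = √[μ(2/r₂ − 1/a_t)] = 3803 m/s.
Δv₂ = v_c2 − v_a = 1152 m/s.
Total Δv = Δv₁ + Δv₂ = 2592 m/s.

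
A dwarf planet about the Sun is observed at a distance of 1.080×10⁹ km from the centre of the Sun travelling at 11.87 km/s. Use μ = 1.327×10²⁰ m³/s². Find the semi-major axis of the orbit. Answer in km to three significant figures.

a ≈ 1.27×10⁹ km

r = 1.080×10¹² m.
Specific orbital energy ε = v²/2 − μ/r = (11870)²/2 − 1.327×10²⁰/1.080×10¹² = -5.242×10⁷ J/kg.
Since ε = −μ/(2a), a = −μ/(2ε) = 1.266×10¹² m = 1.2657×10⁹ km.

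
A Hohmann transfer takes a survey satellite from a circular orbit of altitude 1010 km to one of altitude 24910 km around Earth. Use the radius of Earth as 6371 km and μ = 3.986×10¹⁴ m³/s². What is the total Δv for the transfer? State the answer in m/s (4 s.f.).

Δv_total ≈ 3363 m/s

r₁ = 6371 + 1010 = 7381.0 km = 7.3810×10⁶ m.
r₂ = 6371 + 24910 = 31281 km = 3.1281×10⁷ m.
Transfer ellipse a_t = (r₁ + r₂)/2 = 1.933×10⁷ m.
At r₁: circular v_c1 = √(μ/r₁) = 7349 m/s; transfer-perigee v_p = √[μ(2/r₁ − 1/a_t)] = 9348 m/s.
Δv₁ = v_p − v_c1 = 1999 m/s.
At r₂: circular v_c2 = √(μ/r₂) = 3570 m/s; transfer-apogee v_a = √[μ(2/r₂ − 1/a_t)] = 2206 m/s.
Δv₂ = v_c2 − v_a = 1364 m/s.
Total Δv = Δv₁ + Δv₂ = 3363 m/s.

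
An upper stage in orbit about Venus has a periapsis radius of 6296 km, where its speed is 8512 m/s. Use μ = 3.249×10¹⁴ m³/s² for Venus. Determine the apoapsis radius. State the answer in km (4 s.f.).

apoapsis radius ≈ 14830 km

r_p = 6.296×10⁶ m.
Specific energy ε = v²/2 − μ/r = -1.538×10⁷ J/kg, so a = −μ/(2ε) = 1.056×10⁷ m.
The apsides satisfy r_p + r_a = 2a, so the apoapsis radius is 2a − r_p = 1.483×10⁷ m = 14833 km.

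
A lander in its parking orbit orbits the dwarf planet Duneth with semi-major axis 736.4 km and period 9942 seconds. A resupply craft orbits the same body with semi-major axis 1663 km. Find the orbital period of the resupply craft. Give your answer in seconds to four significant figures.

Kepler's third law: T² ∝ a³, so T₂ = T₁ (a₂/a₁)^(3/2).
a₂/a₁ = 2.258, (a₂/a₁)^(3/2) = 3.394.
T₂ = 9942 × 3.394 = 33740 seconds.

T₂ ≈ 33740 seconds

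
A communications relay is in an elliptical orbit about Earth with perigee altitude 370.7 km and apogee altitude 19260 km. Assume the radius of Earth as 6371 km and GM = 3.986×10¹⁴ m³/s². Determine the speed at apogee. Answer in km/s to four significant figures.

v ≈ 2.545 km/s

r_p = 6371 + 370.7 = 6741.7 km = 6.7417×10⁶ m.
r_a = 6371 + 19260 = 25631 km = 2.5631×10⁷ m.
Semi-major axis a = (r_p + r_a)/2 = 16186 km = 1.619×10⁷ m.
Vis-viva: v² = μ(2/r − 1/a) = 3.986×10¹⁴ × (7.803×10⁻⁸ − 6.178×10⁻⁸) = 6.477×10⁶ m²/s².
v = 2545 m/s = 2.545 km/s.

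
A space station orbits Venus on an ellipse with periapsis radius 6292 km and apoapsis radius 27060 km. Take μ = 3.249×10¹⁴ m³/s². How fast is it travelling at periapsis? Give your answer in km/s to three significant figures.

Semi-major axis a = (r_p + r_a)/2 = 16676 km = 1.668×10⁷ m.
Vis-viva: v² = μ(2/r − 1/a) = 3.249×10¹⁴ × (3.179×10⁻⁷ − 5.997×10⁻⁸) = 8.379×10⁷ m²/s².
v = 9154 m/s = 9.154 km/s.

v ≈ 9.15 km/s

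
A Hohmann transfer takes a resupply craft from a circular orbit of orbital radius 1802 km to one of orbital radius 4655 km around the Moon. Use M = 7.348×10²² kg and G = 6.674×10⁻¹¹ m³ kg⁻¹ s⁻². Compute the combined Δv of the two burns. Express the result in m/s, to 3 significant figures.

μ = GM = 6.674×10⁻¹¹ × 7.348×10²² = 4.904×10¹² m³/s².
r₁ = 1802 km = 1.802×10⁶ m.
r₂ = 4655 km = 4.655×10⁶ m.
Transfer ellipse a_t = (r₁ + r₂)/2 = 3.228×10⁶ m.
At r₁: circular v_c1 = √(μ/r₁) = 1650 m/s; transfer-perilune v_p = √[μ(2/r₁ − 1/a_t)] = 1981 m/s.
Δv₁ = v_p − v_c1 = 331.2 m/s.
At r₂: circular v_c2 = √(μ/r₂) = 1026 m/s; transfer-apolune v_a = √[μ(2/r₂ − 1/a_t)] = 766.8 m/s.
Δv₂ = v_c2 − v_a = 259.6 m/s.
Total Δv = Δv₁ + Δv₂ = 590.8 m/s.

Δv_total ≈ 591 m/s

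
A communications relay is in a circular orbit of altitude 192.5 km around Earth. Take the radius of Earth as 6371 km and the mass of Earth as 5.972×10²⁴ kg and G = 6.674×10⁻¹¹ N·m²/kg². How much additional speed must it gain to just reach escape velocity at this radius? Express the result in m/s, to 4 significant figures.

μ = GM = 6.674×10⁻¹¹ × 5.972×10²⁴ = 3.986×10¹⁴ m³/s².
r = 6371 + 192.5 = 6563.5 km = 6.5635×10⁶ m.
Circular speed v_c = √(μ/r) = 7793 m/s.
Escape speed v_esc = √(2μ/r) = √2 × v_c = 11020 m/s.
Δv = v_esc − v_c = 3228 m/s.

Δv ≈ 3228 m/s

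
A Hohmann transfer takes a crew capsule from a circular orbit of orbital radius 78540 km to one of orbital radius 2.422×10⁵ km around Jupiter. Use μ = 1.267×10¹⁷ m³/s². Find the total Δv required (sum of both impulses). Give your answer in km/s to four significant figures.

Δv_total ≈ 16.06 km/s

r₁ = 78540 km = 7.854×10⁷ m.
r₂ = 2.422×10⁵ km = 2.422×10⁸ m.
Transfer ellipse a_t = (r₁ + r₂)/2 = 1.604×10⁸ m.
At r₁: circular v_c1 = √(μ/r₁) = 40160 m/s; transfer-perijove v_p = √[μ(2/r₁ − 1/a_t)] = 49360 m/s.
Δv₁ = v_p − v_c1 = 9195 m/s.
At r₂: circular v_c2 = √(μ/r₂) = 22870 m/s; transfer-apojove v_a = √[μ(2/r₂ − 1/a_t)] = 16010 m/s.
Δv₂ = v_c2 − v_a = 6866 m/s.
Total Δv = Δv₁ + Δv₂ = 16060 m/s = 16.06 km/s.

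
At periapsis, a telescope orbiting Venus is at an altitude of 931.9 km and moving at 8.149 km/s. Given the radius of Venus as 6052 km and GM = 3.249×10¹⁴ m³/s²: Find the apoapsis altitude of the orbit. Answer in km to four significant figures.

apoapsis altitude ≈ 11360 km

r_p = 6052 + 931.9 = 6983.9 km = 6.984×10⁶ m.
Specific energy ε = v²/2 − μ/r = -1.332×10⁷ J/kg, so a = −μ/(2ε) = 1.220×10⁷ m.
The apsides satisfy r_p + r_a = 2a, so the apoapsis radius is 2a − r_p = 1.741×10⁷ m = 17411 km.
Apoapsis altitude = 17411 − 6052 = 11359 km.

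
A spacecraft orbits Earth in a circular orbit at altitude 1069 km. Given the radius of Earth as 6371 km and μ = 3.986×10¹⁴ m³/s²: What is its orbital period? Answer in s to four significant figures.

r = 6371 + 1069 = 7440.0 km = 7.4400×10⁶ m.
Kepler's third law: T = 2π√(r³/μ) = 2π√((7.440×10⁶)³ / 3.986×10¹⁴).
r³/μ = 1.033×10⁶ s², so T = 2π × 1.016×10³ = 6.387×10³ s.

T ≈ 6387 s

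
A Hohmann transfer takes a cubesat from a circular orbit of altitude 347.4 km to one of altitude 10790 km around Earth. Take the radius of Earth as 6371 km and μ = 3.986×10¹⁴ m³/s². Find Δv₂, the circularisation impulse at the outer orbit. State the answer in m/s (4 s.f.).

Δv ≈ 1204 m/s

r₁ = 6371 + 347.4 = 6718.4 km = 6.7184×10⁶ m.
r₂ = 6371 + 10790 = 17161 km = 1.7161×10⁷ m.
Transfer ellipse a_t = (r₁ + r₂)/2 = 1.194×10⁷ m.
At r₁: circular v_c1 = √(μ/r₁) = 7703 m/s; transfer-perigee v_p = √[μ(2/r₁ − 1/a_t)] = 9234 m/s.
At r₂: circular v_c2 = √(μ/r₂) = 4819 m/s; transfer-apogee v_a = √[μ(2/r₂ − 1/a_t)] = 3615 m/s.
Δv₂ = v_c2 − v_a = 1204 m/s.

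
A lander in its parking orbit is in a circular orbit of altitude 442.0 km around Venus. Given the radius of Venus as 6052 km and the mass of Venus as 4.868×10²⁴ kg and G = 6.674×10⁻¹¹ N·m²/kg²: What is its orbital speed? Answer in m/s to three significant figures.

μ = GM = 6.674×10⁻¹¹ × 4.868×10²⁴ = 3.249×10¹⁴ m³/s².
r = 6052 + 442.0 = 6494.0 km = 6.4940×10⁶ m.
For a circular orbit v = √(μ/r) = √(3.249×10¹⁴ / 6.494×10⁶) = √(5.003×10⁷) = 7073 m/s.

v ≈ 7070 m/s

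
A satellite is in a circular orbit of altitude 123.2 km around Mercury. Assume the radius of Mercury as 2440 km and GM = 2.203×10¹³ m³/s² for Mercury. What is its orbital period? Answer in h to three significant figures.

r = 2440 + 123.2 = 2563.2 km = 2.5632×10⁶ m.
Kepler's third law: T = 2π√(r³/μ) = 2π√((2.563×10⁶)³ / 2.203×10¹³).
r³/μ = 7.644×10⁵ s², so T = 2π × 8.743×10² = 5.493×10³ s.
Converting: 5.493×10³ s ÷ 3600 = 1.526 h.

T ≈ 1.53 h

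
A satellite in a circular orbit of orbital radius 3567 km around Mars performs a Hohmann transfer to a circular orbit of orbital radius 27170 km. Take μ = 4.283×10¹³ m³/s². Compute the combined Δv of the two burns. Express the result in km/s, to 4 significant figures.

Δv_total ≈ 1.793 km/s

r₁ = 3567 km = 3.567×10⁶ m.
r₂ = 27170 km = 2.717×10⁷ m.
Transfer ellipse a_t = (r₁ + r₂)/2 = 1.537×10⁷ m.
At r₁: circular v_c1 = √(μ/r₁) = 3465 m/s; transfer-periapsis v_p = √[μ(2/r₁ − 1/a_t)] = 4607 m/s.
Δv₁ = v_p − v_c1 = 1142 m/s.
At r₂: circular v_c2 = √(μ/r₂) = 1256 m/s; transfer-apoapsis v_a = √[μ(2/r₂ − 1/a_t)] = 604.9 m/s.
Δv₂ = v_c2 − v_a = 650.7 m/s.
Total Δv = Δv₁ + Δv₂ = 1793 m/s = 1.793 km/s.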